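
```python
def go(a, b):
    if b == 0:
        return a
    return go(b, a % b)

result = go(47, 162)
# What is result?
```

go(47, 162) -> go(162, 47) -> go(47, 21) -> go(21, 5) -> go(5, 1) -> go(1, 0) -> 1

Answer: 1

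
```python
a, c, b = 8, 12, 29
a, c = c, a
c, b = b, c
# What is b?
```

Trace:
`a, c, b = 8, 12, 29` → a = 8; c = 12; b = 29
`a, c = c, a` → a = 12; c = 8
`c, b = b, c` → c = 29; b = 8
So b = 8

Answer: 8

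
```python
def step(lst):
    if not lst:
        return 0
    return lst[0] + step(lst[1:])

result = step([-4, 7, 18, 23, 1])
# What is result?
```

(-4) + 7 + 18 + 23 + 1 + 0 = 45

Answer: 45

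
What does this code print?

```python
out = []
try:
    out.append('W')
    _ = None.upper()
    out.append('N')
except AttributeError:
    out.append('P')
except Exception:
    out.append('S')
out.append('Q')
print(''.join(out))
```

Execution trace: 'W' (try body) → 'P' (except AttributeError) → 'Q' (after the try/except). Output: WPQ

Answer: WPQ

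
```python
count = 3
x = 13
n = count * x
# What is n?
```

Trace:
`count = 3` → count = 3
`x = 13` → x = 13
`n = count * x` → n = 39
So n = 39

Answer: 39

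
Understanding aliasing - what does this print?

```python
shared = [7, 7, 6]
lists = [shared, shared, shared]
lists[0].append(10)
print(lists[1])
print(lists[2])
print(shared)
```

Key concept: list of same reference.
Step by step:
`shared = [7, 7, 6]` → shared = [7, 7, 6]
`lists = [shared, shared, shared]` → lists = [[7, 7, 6], [7, 7, 6], [7, 7, 6]]
`lists[0].append(10)` → shared = [7, 7, 6, 10]; lists = [[7, 7, 6, 10], [7, 7, 6, 10], [7, 7, 6, 10]]
`print(lists[1])` → prints [7, 7, 6, 10]
`print(lists[2])` → prints [7, 7, 6, 10]
`print(shared)` → prints [7, 7, 6, 10]

Answer:
[7, 7, 6, 10]
[7, 7, 6, 10]
[7, 7, 6, 10]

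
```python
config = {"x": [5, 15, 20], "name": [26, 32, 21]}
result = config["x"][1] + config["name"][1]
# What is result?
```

Trace:
`config = {"x": [5, 15, 20], "name": [26, 32, 21]}` → config = {'x': [5, 15, 20], 'name': [26, 32, 21]}
`result = config["x"][1] + config["name"][1]` → result = 47
So result = 47

Answer: 47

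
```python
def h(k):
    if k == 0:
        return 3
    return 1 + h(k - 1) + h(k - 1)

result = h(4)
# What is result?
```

h(k) = 1 + 2·h(k-1), h(0)=3. Closed form: (3+1)·2^4 - 1 = 63.

Answer: 63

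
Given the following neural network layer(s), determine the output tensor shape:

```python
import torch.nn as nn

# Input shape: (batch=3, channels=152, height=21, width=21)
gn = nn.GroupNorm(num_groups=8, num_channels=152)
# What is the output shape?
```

Input: (3, 152, 21, 21) -> Output: (3, 152, 21, 21)

Answer: (3, 152, 21, 21)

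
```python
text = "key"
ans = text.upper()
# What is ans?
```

Trace:
`text = "key"` → text = 'key'
`ans = text.upper()` → ans = 'KEY'
So ans = 'KEY'

Answer: 'KEY'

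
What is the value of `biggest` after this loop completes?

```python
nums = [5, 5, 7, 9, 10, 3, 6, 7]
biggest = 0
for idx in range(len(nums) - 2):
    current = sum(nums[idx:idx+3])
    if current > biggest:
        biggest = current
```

Max sum of 3-element window in [5, 5, 7, 9, 10, 3, 6, 7]
`biggest` takes the values: 0 → 17 → 21 → 26

Answer: 26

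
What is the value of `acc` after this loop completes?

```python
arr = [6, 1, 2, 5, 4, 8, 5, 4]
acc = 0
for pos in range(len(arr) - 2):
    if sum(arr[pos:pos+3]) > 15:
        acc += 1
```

Count windows with sum > 15
`acc` takes the values: 0 → 1 → 2 → 3

Answer: 3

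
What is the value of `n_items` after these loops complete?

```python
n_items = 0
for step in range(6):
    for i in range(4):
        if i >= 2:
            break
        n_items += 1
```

Inner breaks at 2, outer runs 6 times
`n_items` takes the values: 0 → 1 → 2 → 3 → 4 → 5 → 6 → 7 → 8 → 9 → 10 → 11 → 12

Answer: 12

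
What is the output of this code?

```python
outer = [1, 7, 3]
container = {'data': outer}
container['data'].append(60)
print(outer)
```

Key concept: dict holds reference to list.
Step by step:
`outer = [1, 7, 3]` → outer = [1, 7, 3]
`container = {'data': outer}` → container = {'data': [1, 7, 3]}
`container['data'].append(60)` → outer = [1, 7, 3, 60]; container = {'data': [1, 7, 3, 60]}
`print(outer)` → prints [1, 7, 3, 60]

Answer: [1, 7, 3, 60]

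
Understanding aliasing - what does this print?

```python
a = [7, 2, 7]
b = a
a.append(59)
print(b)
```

Key concept: basic list aliasing.
Step by step:
`a = [7, 2, 7]` → a = [7, 2, 7]
`b = a` → b = [7, 2, 7] (same object as a)
`a.append(59)` → a = [7, 2, 7, 59] (same object as b); b = [7, 2, 7, 59] (same object as a)
`print(b)` → prints [7, 2, 7, 59]

Answer: [7, 2, 7, 59]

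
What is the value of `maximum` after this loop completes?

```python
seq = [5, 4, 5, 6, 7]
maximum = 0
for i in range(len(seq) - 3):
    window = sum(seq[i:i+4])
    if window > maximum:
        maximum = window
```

Max sum of 4-element window in [5, 4, 5, 6, 7]
`maximum` takes the values: 0 → 20 → 22

Answer: 22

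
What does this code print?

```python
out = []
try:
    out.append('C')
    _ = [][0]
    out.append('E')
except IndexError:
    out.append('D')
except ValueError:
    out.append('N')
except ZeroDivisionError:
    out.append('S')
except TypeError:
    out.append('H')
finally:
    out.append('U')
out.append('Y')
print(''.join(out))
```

Execution trace: 'C' (try body) → 'D' (except IndexError) → 'U' (finally) → 'Y' (after the try/except). Output: CDUY

Answer: CDUY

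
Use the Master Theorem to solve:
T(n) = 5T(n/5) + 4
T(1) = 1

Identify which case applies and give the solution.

a=5, b=5, f(n)=4. log_5(5) = 1. Since c=0 < 1, Case 1 applies: T(n) = Θ(n^log_b(a)) = O(n).

Answer: O(n) - Case 1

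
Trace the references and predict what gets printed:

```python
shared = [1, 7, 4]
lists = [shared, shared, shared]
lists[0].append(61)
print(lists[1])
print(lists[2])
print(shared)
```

Key concept: list of same reference.
Step by step:
`shared = [1, 7, 4]` → shared = [1, 7, 4]
`lists = [shared, shared, shared]` → lists = [[1, 7, 4], [1, 7, 4], [1, 7, 4]]
`lists[0].append(61)` → shared = [1, 7, 4, 61]; lists = [[1, 7, 4, 61], [1, 7, 4, 61], [1, 7, 4, 61]]
`print(lists[1])` → prints [1, 7, 4, 61]
`print(lists[2])` → prints [1, 7, 4, 61]
`print(shared)` → prints [1, 7, 4, 61]

Answer:
[1, 7, 4, 61]
[1, 7, 4, 61]
[1, 7, 4, 61]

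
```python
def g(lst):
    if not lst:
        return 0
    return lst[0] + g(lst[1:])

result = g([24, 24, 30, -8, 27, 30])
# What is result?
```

24 + 24 + 30 + (-8) + 27 + 30 + 0 = 127

Answer: 127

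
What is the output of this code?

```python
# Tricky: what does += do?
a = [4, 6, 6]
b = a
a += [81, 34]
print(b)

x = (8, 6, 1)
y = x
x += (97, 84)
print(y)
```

Key concept: += behavior differs for mutable vs immutable.
Step by step:
`a = [4, 6, 6]` → a = [4, 6, 6]
`b = a` → b = [4, 6, 6] (same object as a)
`a += [81, 34]` → a = [4, 6, 6, 81, 34] (same object as b); b = [4, 6, 6, 81, 34] (same object as a)
`print(b)` → prints [4, 6, 6, 81, 34]
`x = (8, 6, 1)` → x = (8, 6, 1)
`y = x` → y = (8, 6, 1)
`x += (97, 84)` → x = (8, 6, 1, 97, 84)
`print(y)` → prints (8, 6, 1)

Answer:
[4, 6, 6, 81, 34]
(8, 6, 1)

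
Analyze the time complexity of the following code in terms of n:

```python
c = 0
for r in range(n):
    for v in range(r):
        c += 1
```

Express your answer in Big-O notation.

Each loop level contributes: n × n. Multiplying the contributions gives O(n^2).

Answer: O(n^2)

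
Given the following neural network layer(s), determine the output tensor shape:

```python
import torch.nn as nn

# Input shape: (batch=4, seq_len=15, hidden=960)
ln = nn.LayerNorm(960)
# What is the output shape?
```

Input: (4, 15, 960) -> Output: (4, 15, 960)

Answer: (4, 15, 960)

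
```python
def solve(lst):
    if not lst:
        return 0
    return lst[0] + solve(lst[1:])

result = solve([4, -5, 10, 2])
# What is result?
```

4 + (-5) + 10 + 2 + 0 = 11

Answer: 11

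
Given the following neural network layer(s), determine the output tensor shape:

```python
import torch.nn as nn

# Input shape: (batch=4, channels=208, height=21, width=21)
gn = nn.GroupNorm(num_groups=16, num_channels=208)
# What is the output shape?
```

Input: (4, 208, 21, 21) -> Output: (4, 208, 21, 21)

Answer: (4, 208, 21, 21)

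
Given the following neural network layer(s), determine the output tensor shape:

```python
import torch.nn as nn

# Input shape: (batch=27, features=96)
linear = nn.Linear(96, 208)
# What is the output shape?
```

Input: (27, 96) -> Output: (27, 208)

Answer: (27, 208)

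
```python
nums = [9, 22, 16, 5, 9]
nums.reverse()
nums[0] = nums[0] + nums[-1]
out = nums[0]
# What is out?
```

Trace:
`nums = [9, 22, 16, 5, 9]` → nums = [9, 22, 16, 5, 9]
`nums.reverse()` → nums = [9, 5, 16, 22, 9]
`nums[0] = nums[0] + nums[-1]` → nums = [18, 5, 16, 22, 9]
`out = nums[0]` → out = 18
So out = 18

Answer: 18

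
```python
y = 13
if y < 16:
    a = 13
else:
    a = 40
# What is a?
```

Trace:
`y = 13` → y = 13
`if y < 16: ...` → y < 16 is True → a = 13
So a = 13

Answer: 13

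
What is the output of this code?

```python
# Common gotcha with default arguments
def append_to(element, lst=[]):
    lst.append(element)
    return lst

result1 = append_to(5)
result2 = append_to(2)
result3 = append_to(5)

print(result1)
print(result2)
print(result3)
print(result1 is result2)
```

Key concept: mutable default argument gotcha.
Step by step:
`result1 = append_to(5)` → result1 = [5]
`result2 = append_to(2)` → result1 = [5, 2] (same object as result2); result2 = [5, 2] (same object as result1)
`result3 = append_to(5)` → result1 = [5, 2, 5] (same object as result2, result3); result2 = [5, 2, 5] (same object as result1, result3); result3 = [5, 2, 5] (same object as result1, result2)
`print(result1)` → prints [5, 2, 5]
`print(result2)` → prints [5, 2, 5]
`print(result3)` → prints [5, 2, 5]
`print(result1 is result2)` → prints True

Answer:
[5, 2, 5]
[5, 2, 5]
[5, 2, 5]
True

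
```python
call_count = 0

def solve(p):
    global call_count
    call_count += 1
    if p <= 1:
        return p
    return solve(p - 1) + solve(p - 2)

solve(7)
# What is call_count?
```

Calls(p) = 1 + Calls(p-1) + Calls(p-2); Calls(0)=Calls(1)=1. For p=7 this gives 41.

Answer: 41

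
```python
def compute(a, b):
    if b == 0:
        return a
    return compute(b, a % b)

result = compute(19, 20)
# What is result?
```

compute(19, 20) -> compute(20, 19) -> compute(19, 1) -> compute(1, 0) -> 1

Answer: 1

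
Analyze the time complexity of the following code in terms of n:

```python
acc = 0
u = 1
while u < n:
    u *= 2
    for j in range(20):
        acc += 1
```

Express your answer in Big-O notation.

Each loop level contributes: log n × 1. Multiplying the contributions gives O(log n).

Answer: O(log n)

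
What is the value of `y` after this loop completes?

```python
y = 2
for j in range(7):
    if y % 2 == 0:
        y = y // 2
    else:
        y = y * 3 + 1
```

Collatz-style transformation from 2
`y` takes the values: 2 → 1 → 4 → 2 → 1 → 4 → 2 → 1

Answer: 1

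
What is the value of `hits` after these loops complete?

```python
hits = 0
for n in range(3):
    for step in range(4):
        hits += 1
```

3 * 4 = 12
`hits` takes the values: 0 → 1 → 2 → 3 → 4 → 5 → 6 → 7 → 8 → 9 → 10 → 11 → 12

Answer: 12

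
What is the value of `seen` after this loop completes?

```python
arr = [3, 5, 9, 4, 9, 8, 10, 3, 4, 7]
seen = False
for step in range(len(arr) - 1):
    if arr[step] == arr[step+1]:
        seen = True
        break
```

Check consecutive duplicates in [3, 5, 9, 4, 9, 8, 10, 3, 4, 7]
`seen` takes the values: False

Answer: False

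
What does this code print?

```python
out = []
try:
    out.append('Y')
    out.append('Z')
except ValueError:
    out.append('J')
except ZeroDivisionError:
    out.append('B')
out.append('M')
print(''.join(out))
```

Execution trace: 'Y' (try body) → 'Z' (try body, no exception) → 'M' (after the try/except). Output: YZM

Answer: YZM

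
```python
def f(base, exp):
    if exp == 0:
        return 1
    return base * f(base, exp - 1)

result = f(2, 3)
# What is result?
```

f(2, 3) = 2 * 2 * 2 = 8

Answer: 8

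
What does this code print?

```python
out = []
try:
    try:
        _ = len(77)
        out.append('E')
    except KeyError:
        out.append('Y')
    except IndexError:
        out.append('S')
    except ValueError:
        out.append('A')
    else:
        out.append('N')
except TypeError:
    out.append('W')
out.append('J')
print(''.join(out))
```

Execution trace: 'W' (outer except TypeError) → 'J' (after the try/except). Output: WJ

Answer: WJ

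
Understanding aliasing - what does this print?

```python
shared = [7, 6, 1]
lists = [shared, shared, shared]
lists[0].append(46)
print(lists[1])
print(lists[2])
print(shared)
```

Key concept: list of same reference.
Step by step:
`shared = [7, 6, 1]` → shared = [7, 6, 1]
`lists = [shared, shared, shared]` → lists = [[7, 6, 1], [7, 6, 1], [7, 6, 1]]
`lists[0].append(46)` → shared = [7, 6, 1, 46]; lists = [[7, 6, 1, 46], [7, 6, 1, 46], [7, 6, 1, 46]]
`print(lists[1])` → prints [7, 6, 1, 46]
`print(lists[2])` → prints [7, 6, 1, 46]
`print(shared)` → prints [7, 6, 1, 46]

Answer:
[7, 6, 1, 46]
[7, 6, 1, 46]
[7, 6, 1, 46]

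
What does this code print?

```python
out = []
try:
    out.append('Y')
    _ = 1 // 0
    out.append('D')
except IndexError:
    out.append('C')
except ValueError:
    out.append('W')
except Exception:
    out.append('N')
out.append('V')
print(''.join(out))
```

Execution trace: 'Y' (try body) → 'N' (except Exception) → 'V' (after the try/except). Output: YNV

Answer: YNV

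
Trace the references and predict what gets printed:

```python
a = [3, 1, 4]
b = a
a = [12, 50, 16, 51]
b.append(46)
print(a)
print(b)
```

Key concept: rebinding vs mutation: a is rebound to a new list, b still points at the original.
Step by step:
`a = [3, 1, 4]` → a = [3, 1, 4]
`b = a` → b = [3, 1, 4] (same object as a)
`a = [12, 50, 16, 51]` → a = [12, 50, 16, 51]
`b.append(46)` → b = [3, 1, 4, 46]
`print(a)` → prints [12, 50, 16, 51]
`print(b)` → prints [3, 1, 4, 46]

Answer:
[12, 50, 16, 51]
[3, 1, 4, 46]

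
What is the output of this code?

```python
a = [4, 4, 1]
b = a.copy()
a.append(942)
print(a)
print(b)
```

Key concept: list.copy() creates independent copy.
Step by step:
`a = [4, 4, 1]` → a = [4, 4, 1]
`b = a.copy()` → b = [4, 4, 1]
`a.append(942)` → a = [4, 4, 1, 942]
`print(a)` → prints [4, 4, 1, 942]
`print(b)` → prints [4, 4, 1]

Answer:
[4, 4, 1, 942]
[4, 4, 1]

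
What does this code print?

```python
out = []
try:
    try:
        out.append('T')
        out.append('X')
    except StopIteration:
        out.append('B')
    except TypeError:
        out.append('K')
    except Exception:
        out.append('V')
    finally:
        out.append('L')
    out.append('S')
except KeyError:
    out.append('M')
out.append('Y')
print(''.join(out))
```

Execution trace: 'T' (inner try body) → 'X' (inner try body, no exception) → 'L' (inner finally) → 'S' (try body, no exception) → 'Y' (after the try/except). Output: TXLSY

Answer: TXLSY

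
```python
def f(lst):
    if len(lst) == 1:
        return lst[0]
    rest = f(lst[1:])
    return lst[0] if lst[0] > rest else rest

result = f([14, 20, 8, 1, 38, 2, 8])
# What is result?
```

Recursive max over [14, 20, 8, 1, 38, 2, 8] = 38

Answer: 38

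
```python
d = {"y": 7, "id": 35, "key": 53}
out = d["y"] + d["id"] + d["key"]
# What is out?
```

Trace:
`d = {"y": 7, "id": 35, "key": 53}` → d = {'y': 7, 'id': 35, 'key': 53}
`out = d["y"] + d["id"] + d["key"]` → out = 95
So out = 95

Answer: 95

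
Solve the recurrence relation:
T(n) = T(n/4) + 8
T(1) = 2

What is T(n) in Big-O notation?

Each step divides n by 4 and adds 8. After log_4(n) steps we reach T(1)=2. So T(n) = 8·log_4(n) + 2 = O(log n).

Answer: O(log n)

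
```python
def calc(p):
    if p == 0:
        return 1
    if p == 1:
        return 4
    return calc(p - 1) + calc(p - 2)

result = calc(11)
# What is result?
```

Build up from base cases: calc(0)=1, calc(1)=4, calc(2)=5, calc(3)=9, calc(4)=14, calc(5)=23, calc(6)=37, ..., calc(11)=411

Answer: 411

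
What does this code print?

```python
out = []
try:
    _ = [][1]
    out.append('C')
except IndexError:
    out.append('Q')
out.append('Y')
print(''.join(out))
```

Execution trace: 'Q' (except IndexError) → 'Y' (after the try/except). Output: QY

Answer: QY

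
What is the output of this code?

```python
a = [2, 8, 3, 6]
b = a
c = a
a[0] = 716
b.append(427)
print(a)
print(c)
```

Key concept: multiple aliases.
Step by step:
`a = [2, 8, 3, 6]` → a = [2, 8, 3, 6]
`b = a` → b = [2, 8, 3, 6] (same object as a)
`c = a` → c = [2, 8, 3, 6] (same object as a, b)
`a[0] = 716` → a = [716, 8, 3, 6] (same object as b, c); b = [716, 8, 3, 6] (same object as a, c); c = [716, 8, 3, 6] (same object as a, b)
`b.append(427)` → a = [716, 8, 3, 6, 427] (same object as b, c); b = [716, 8, 3, 6, 427] (same object as a, c); c = [716, 8, 3, 6, 427] (same object as a, b)
`print(a)` → prints [716, 8, 3, 6, 427]
`print(c)` → prints [716, 8, 3, 6, 427]

Answer:
[716, 8, 3, 6, 427]
[716, 8, 3, 6, 427]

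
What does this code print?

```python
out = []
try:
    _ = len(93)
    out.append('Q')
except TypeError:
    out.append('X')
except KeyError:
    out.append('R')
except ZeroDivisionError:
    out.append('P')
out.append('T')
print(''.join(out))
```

Execution trace: 'X' (except TypeError) → 'T' (after the try/except). Output: XT

Answer: XT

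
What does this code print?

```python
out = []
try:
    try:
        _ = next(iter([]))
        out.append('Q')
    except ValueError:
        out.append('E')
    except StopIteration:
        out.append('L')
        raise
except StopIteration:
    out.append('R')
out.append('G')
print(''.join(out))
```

Execution trace: 'L' (except StopIteration) → 'R' (outer except StopIteration) → 'G' (after the try/except). Output: LRG

Answer: LRG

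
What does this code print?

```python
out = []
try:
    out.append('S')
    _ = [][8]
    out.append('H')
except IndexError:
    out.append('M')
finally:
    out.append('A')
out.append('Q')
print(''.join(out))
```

Execution trace: 'S' (try body) → 'M' (except IndexError) → 'A' (finally) → 'Q' (after the try/except). Output: SMAQ

Answer: SMAQ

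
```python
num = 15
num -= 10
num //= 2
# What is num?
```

Trace:
`num = 15` → num = 15
`num -= 10` → num = 5
`num //= 2` → num = 2
So num = 2

Answer: 2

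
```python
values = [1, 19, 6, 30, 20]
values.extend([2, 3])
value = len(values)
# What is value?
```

Trace:
`values = [1, 19, 6, 30, 20]` → values = [1, 19, 6, 30, 20]
`values.extend([2, 3])` → values = [1, 19, 6, 30, 20, 2, 3]
`value = len(values)` → value = 7
So value = 7

Answer: 7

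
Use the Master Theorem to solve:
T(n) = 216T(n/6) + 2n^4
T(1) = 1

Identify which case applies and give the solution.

a=216, b=6, f(n)=2n^4. log_6(216) = 3. Since c=4 > 3 and the regularity condition holds (216(n/6)^4 = (216/6^4)n^4 with 216/6^4 < 1), Case 3 applies: T(n) = Θ(f(n)) = O(n^4).

Answer: O(n^4) - Case 3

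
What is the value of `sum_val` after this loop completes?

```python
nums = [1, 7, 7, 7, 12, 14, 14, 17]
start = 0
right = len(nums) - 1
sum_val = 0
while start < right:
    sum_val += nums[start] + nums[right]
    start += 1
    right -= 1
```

Sum of pairs from ends
`sum_val` takes the values: 0 → 18 → 39 → 60 → 79

Answer: 79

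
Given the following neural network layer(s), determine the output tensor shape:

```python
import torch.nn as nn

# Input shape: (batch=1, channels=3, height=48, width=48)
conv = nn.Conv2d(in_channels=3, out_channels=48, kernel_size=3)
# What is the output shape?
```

Input: (1, 3, 48, 48) -> Output: (1, 48, 46, 46)

Answer: (1, 48, 46, 46)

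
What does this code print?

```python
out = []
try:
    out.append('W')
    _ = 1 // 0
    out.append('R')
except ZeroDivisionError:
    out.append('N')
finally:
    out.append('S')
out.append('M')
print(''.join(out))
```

Execution trace: 'W' (try body) → 'N' (except ZeroDivisionError) → 'S' (finally) → 'M' (after the try/except). Output: WNSM

Answer: WNSM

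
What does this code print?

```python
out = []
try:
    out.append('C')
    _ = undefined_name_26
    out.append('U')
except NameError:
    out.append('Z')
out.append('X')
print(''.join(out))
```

Execution trace: 'C' (try body) → 'Z' (except NameError) → 'X' (after the try/except). Output: CZX

Answer: CZX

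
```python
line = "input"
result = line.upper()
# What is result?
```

Trace:
`line = "input"` → line = 'input'
`result = line.upper()` → result = 'INPUT'
So result = 'INPUT'

Answer: 'INPUT'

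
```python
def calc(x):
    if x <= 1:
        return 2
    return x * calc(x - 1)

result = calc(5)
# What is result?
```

calc(5) = 5 * 4 * 3 * 2 * 2 = 240

Answer: 240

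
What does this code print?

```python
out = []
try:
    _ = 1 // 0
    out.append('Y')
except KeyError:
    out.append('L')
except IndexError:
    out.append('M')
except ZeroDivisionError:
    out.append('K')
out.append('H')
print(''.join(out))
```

Execution trace: 'K' (except ZeroDivisionError) → 'H' (after the try/except). Output: KH

Answer: KH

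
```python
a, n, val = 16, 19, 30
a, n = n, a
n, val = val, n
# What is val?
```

Trace:
`a, n, val = 16, 19, 30` → a = 16; n = 19; val = 30
`a, n = n, a` → a = 19; n = 16
`n, val = val, n` → n = 30; val = 16
So val = 16

Answer: 16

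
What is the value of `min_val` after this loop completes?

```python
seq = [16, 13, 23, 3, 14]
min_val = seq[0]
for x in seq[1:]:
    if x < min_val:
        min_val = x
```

Minimum of [16, 13, 23, 3, 14]
`min_val` takes the values: 16 → 13 → 3

Answer: 3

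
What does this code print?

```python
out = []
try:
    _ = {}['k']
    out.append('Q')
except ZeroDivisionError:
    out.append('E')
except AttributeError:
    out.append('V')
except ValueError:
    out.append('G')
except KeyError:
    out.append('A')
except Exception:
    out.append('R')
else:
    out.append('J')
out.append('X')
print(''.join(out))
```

Execution trace: 'A' (except KeyError) → 'X' (after the try/except). Output: AX

Answer: AX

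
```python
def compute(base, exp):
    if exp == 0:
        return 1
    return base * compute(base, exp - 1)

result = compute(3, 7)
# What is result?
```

compute(3, 7) = 3 * 3 * 3 * 3 * 3 * 3 * 3 = 2187

Answer: 2187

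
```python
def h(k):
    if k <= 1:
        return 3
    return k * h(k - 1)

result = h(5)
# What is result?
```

h(5) = 5 * 4 * 3 * 2 * 3 = 360

Answer: 360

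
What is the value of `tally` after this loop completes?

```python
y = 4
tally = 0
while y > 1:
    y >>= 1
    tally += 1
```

Count right shifts until 1
`tally` takes the values: 0 → 1 → 2

Answer: 2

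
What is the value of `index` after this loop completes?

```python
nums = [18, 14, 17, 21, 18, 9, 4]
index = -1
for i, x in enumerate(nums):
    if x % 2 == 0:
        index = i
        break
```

First even number index in [18, 14, 17, 21, 18, 9, 4]
`index` takes the values: -1 → 0

Answer: 0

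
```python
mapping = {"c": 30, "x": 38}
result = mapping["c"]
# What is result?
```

Trace:
`mapping = {"c": 30, "x": 38}` → mapping = {'c': 30, 'x': 38}
`result = mapping["c"]` → result = 30
So result = 30

Answer: 30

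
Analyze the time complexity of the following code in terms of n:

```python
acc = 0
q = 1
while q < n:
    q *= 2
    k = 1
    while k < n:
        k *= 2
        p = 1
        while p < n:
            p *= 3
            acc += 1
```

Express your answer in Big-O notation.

Each loop level contributes: log n × log n × log n. Multiplying the contributions gives O(log^3 n).

Answer: O(log^3 n)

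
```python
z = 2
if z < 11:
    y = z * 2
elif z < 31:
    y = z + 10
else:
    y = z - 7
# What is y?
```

Trace:
`z = 2` → z = 2
`if z < 11: ...` → z < 11 is True → y = 4
So y = 4

Answer: 4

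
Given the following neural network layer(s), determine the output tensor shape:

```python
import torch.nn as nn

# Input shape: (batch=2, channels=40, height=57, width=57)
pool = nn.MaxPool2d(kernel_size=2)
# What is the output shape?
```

Input: (2, 40, 57, 57) -> Output: (2, 40, 28, 28)

Answer: (2, 40, 28, 28)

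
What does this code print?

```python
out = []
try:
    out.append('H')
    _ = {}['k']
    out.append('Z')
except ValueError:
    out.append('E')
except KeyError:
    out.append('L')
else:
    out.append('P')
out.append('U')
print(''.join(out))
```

Execution trace: 'H' (try body) → 'L' (except KeyError) → 'U' (after the try/except). Output: HLU

Answer: HLU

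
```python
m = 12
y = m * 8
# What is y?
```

Trace:
`m = 12` → m = 12
`y = m * 8` → y = 96
So y = 96

Answer: 96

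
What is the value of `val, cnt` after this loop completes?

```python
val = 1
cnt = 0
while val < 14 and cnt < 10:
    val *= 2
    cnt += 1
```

Double until >= 14 or 10 iterations
`val, cnt` takes the values: (1, 0) → (2, 0) → (2, 1) → (4, 1) → (4, 2) → (8, 2) → (8, 3) → (16, 3) → (16, 4)

Answer: 16, 4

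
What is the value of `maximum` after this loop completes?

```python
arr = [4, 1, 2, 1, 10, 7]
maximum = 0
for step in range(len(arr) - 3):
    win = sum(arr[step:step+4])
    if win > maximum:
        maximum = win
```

Max sum of 4-element window in [4, 1, 2, 1, 10, 7]
`maximum` takes the values: 0 → 8 → 14 → 20

Answer: 20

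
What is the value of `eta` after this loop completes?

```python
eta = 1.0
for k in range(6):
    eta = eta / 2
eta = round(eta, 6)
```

Halving LR 6 times: 1 / 2^6
`eta` takes the values: 1.0 → 0.5 → 0.25 → 0.125 → 0.0625 → 0.03125 → 0.015625

Answer: 0.015625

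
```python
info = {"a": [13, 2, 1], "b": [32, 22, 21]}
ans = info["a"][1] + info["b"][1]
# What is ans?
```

Trace:
`info = {"a": [13, 2, 1], "b": [32, 22, 21]}` → info = {'a': [13, 2, 1], 'b': [32, 22, 21]}
`ans = info["a"][1] + info["b"][1]` → ans = 24
So ans = 24

Answer: 24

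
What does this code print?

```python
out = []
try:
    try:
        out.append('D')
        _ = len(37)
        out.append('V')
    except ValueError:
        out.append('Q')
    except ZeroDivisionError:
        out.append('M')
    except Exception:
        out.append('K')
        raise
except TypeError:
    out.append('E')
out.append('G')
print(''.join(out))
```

Execution trace: 'D' (inner try body) → 'K' (inner except Exception) → 'E' (outer except TypeError) → 'G' (after the try/except). Output: DKEG

Answer: DKEG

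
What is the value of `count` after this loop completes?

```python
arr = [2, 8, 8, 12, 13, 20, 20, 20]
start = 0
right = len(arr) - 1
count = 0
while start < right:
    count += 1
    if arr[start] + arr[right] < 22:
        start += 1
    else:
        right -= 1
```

Steps to find pair summing to 22
`count` takes the values: 0 → 1 → 2 → 3 → 4 → 5 → 6 → 7

Answer: 7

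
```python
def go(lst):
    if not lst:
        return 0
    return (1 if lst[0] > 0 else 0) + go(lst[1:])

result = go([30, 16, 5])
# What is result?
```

Count of positive elements in [30, 16, 5] = 3

Answer: 3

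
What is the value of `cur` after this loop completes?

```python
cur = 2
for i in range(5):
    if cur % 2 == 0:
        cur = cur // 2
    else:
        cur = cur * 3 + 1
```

Collatz-style transformation from 2
`cur` takes the values: 2 → 1 → 4 → 2 → 1 → 4

Answer: 4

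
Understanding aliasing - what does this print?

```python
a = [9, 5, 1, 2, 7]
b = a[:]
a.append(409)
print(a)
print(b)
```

Key concept: slice [:] creates copy.
Step by step:
`a = [9, 5, 1, 2, 7]` → a = [9, 5, 1, 2, 7]
`b = a[:]` → b = [9, 5, 1, 2, 7]
`a.append(409)` → a = [9, 5, 1, 2, 7, 409]
`print(a)` → prints [9, 5, 1, 2, 7, 409]
`print(b)` → prints [9, 5, 1, 2, 7]

Answer:
[9, 5, 1, 2, 7, 409]
[9, 5, 1, 2, 7]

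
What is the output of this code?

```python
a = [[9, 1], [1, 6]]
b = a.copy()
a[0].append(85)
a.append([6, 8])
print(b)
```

Key concept: shallow copy with nested lists.
Step by step:
`a = [[9, 1], [1, 6]]` → a = [[9, 1], [1, 6]]
`b = a.copy()` → b = [[9, 1], [1, 6]]
`a[0].append(85)` → a = [[9, 1, 85], [1, 6]]; b = [[9, 1, 85], [1, 6]]
`a.append([6, 8])` → a = [[9, 1, 85], [1, 6], [6, 8]]
`print(b)` → prints [[9, 1, 85], [1, 6]]

Answer: [[9, 1, 85], [1, 6]]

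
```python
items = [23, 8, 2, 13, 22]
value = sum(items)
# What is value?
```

Trace:
`items = [23, 8, 2, 13, 22]` → items = [23, 8, 2, 13, 22]
`value = sum(items)` → value = 68
So value = 68

Answer: 68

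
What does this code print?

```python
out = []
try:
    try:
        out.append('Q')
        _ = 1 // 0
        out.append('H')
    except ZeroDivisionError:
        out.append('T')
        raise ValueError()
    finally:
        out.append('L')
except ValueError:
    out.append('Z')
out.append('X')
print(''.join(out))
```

Execution trace: 'Q' (inner try body) → 'T' (inner except ZeroDivisionError) → 'L' (inner finally) → 'Z' (outer except ValueError) → 'X' (after the try/except). Output: QTLZX

Answer: QTLZX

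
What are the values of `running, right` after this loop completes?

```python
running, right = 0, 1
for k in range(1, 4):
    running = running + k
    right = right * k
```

Sum and factorial of 1 to 3
`running, right` takes the values: (0, 1) → (1, 1) → (3, 1) → (3, 2) → (6, 2) → (6, 6)

Answer: 6, 6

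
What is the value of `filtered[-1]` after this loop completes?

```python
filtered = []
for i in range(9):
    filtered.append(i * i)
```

Last element of squares 0 to 8
`filtered` takes the values: [] → [0] → [0, 1] → [0, 1, 4] → [0, 1, 4, 9] → [0, 1, 4, 9, 16] → [0, 1, 4, 9, 16, 25] → [0, 1, 4, 9, 16, 25, 36] → [0, 1, 4, 9, 16, 25, 36, 49] → [0, 1, 4, 9, 16, 25, 36, 49, 64]
So `filtered[-1]` = 64

Answer: 64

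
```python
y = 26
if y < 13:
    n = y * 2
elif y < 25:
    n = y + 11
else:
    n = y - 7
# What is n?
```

Trace:
`y = 26` → y = 26
`if y < 13: ...` → y < 13 is False, y < 25 is False, take else branch → n = 19
So n = 19

Answer: 19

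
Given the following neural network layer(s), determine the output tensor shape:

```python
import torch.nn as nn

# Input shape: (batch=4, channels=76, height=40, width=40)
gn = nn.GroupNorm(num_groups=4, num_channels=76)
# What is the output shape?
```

Input: (4, 76, 40, 40) -> Output: (4, 76, 40, 40)

Answer: (4, 76, 40, 40)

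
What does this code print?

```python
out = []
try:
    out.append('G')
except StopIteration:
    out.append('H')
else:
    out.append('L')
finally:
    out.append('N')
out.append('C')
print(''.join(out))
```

Execution trace: 'G' (try body, no exception) → 'L' (else) → 'N' (finally) → 'C' (after the try/except). Output: GLNC

Answer: GLNC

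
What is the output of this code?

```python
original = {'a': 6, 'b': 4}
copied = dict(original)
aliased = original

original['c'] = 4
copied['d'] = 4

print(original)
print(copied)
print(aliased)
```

Key concept: dict() creates copy, assignment creates alias.
Step by step:
`original = {'a': 6, 'b': 4}` → original = {'a': 6, 'b': 4}
`copied = dict(original)` → copied = {'a': 6, 'b': 4}
`aliased = original` → aliased = {'a': 6, 'b': 4} (same object as original)
`original['c'] = 4` → original = {'a': 6, 'b': 4, 'c': 4} (same object as aliased); aliased = {'a': 6, 'b': 4, 'c': 4} (same object as original)
`copied['d'] = 4` → copied = {'a': 6, 'b': 4, 'd': 4}
`print(original)` → prints {'a': 6, 'b': 4, 'c': 4}
`print(copied)` → prints {'a': 6, 'b': 4, 'd': 4}
`print(aliased)` → prints {'a': 6, 'b': 4, 'c': 4}

Answer:
{'a': 6, 'b': 4, 'c': 4}
{'a': 6, 'b': 4, 'd': 4}
{'a': 6, 'b': 4, 'c': 4}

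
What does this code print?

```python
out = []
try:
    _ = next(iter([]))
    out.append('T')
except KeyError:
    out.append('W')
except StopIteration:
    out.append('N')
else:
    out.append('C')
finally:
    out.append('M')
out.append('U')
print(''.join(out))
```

Execution trace: 'N' (except StopIteration) → 'M' (finally) → 'U' (after the try/except). Output: NMU

Answer: NMU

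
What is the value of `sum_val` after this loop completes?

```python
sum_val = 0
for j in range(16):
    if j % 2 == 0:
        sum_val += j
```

Sum of even numbers 0 to 15
`sum_val` takes the values: 0 → 2 → 6 → 12 → 20 → 30 → 42 → 56

Answer: 56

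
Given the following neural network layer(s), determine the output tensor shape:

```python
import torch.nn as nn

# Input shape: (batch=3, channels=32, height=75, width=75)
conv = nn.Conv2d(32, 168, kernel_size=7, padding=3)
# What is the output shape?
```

Input: (3, 32, 75, 75) -> Output: (3, 168, 75, 75)

Answer: (3, 168, 75, 75)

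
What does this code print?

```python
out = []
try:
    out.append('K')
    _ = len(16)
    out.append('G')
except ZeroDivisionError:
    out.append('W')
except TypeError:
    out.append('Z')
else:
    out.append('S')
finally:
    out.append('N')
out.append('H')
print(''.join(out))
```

Execution trace: 'K' (try body) → 'Z' (except TypeError) → 'N' (finally) → 'H' (after the try/except). Output: KZNH

Answer: KZNH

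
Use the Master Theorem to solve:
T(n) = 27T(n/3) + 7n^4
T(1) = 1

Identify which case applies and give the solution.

a=27, b=3, f(n)=7n^4. log_3(27) = 3. Since c=4 > 3 and the regularity condition holds (27(n/3)^4 = (27/3^4)n^4 with 27/3^4 < 1), Case 3 applies: T(n) = Θ(f(n)) = O(n^4).

Answer: O(n^4) - Case 3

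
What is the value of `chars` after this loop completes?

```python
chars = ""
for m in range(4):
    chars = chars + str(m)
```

Concatenate digits 0 to 3
`chars` takes the values: "" → "0" → "01" → "012" → "0123"

Answer: "0123"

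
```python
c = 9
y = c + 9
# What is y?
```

Trace:
`c = 9` → c = 9
`y = c + 9` → y = 18
So y = 18

Answer: 18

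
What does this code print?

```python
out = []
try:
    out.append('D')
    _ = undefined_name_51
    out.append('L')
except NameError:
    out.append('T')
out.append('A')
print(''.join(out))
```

Execution trace: 'D' (try body) → 'T' (except NameError) → 'A' (after the try/except). Output: DTA

Answer: DTA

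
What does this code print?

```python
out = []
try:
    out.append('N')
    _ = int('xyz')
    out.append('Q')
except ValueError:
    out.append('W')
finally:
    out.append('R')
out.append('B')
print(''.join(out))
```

Execution trace: 'N' (try body) → 'W' (except ValueError) → 'R' (finally) → 'B' (after the try/except). Output: NWRB

Answer: NWRB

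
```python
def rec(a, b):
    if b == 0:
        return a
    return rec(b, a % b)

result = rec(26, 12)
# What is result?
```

rec(26, 12) -> rec(12, 2) -> rec(2, 0) -> 2

Answer: 2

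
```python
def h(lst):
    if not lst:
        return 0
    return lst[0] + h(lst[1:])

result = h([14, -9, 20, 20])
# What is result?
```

14 + (-9) + 20 + 20 + 0 = 45

Answer: 45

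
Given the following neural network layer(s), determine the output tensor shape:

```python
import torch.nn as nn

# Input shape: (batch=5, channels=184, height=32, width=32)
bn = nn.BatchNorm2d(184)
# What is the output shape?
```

Input: (5, 184, 32, 32) -> Output: (5, 184, 32, 32)

Answer: (5, 184, 32, 32)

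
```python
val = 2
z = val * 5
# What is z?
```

Trace:
`val = 2` → val = 2
`z = val * 5` → z = 10
So z = 10

Answer: 10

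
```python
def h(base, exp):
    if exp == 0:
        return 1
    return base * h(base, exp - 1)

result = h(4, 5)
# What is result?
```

h(4, 5) = 4 * 4 * 4 * 4 * 4 = 1024

Answer: 1024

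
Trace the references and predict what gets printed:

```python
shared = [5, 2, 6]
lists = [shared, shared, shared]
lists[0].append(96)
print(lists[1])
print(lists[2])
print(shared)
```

Key concept: list of same reference.
Step by step:
`shared = [5, 2, 6]` → shared = [5, 2, 6]
`lists = [shared, shared, shared]` → lists = [[5, 2, 6], [5, 2, 6], [5, 2, 6]]
`lists[0].append(96)` → shared = [5, 2, 6, 96]; lists = [[5, 2, 6, 96], [5, 2, 6, 96], [5, 2, 6, 96]]
`print(lists[1])` → prints [5, 2, 6, 96]
`print(lists[2])` → prints [5, 2, 6, 96]
`print(shared)` → prints [5, 2, 6, 96]

Answer:
[5, 2, 6, 96]
[5, 2, 6, 96]
[5, 2, 6, 96]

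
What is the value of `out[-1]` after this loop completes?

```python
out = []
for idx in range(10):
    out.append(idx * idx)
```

Last element of squares 0 to 9
`out` takes the values: [] → [0] → [0, 1] → [0, 1, 4] → [0, 1, 4, 9] → [0, 1, 4, 9, 16] → [0, 1, 4, 9, 16, 25] → [0, 1, 4, 9, 16, 25, 36] → [0, 1, 4, 9, 16, 25, 36, 49] → [0, 1, 4, 9, 16, 25, 36, 49, 64] → [0, 1, 4, 9, 16, 25, 36, 49, 64, 81]
So `out[-1]` = 81

Answer: 81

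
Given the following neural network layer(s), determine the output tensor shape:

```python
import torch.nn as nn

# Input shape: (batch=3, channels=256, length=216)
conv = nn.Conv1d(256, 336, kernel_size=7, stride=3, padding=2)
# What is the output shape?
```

Input: (3, 256, 216) -> Output: (3, 336, 72)

Answer: (3, 336, 72)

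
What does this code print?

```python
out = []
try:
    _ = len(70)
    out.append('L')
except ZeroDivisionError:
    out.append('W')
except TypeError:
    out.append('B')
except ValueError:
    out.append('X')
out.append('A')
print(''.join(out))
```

Execution trace: 'B' (except TypeError) → 'A' (after the try/except). Output: BA

Answer: BA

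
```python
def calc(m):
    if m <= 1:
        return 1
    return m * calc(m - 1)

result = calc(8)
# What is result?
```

calc(8) = 8 * 7 * 6 * 5 * 4 * 3 * 2 * 1 = 40320

Answer: 40320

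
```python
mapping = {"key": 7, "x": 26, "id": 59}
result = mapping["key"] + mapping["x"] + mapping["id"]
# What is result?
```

Trace:
`mapping = {"key": 7, "x": 26, "id": 59}` → mapping = {'key': 7, 'x': 26, 'id': 59}
`result = mapping["key"] + mapping["x"] + mapping["id"]` → result = 92
So result = 92

Answer: 92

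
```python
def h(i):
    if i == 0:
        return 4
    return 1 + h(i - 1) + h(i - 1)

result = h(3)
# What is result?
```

h(i) = 1 + 2·h(i-1), h(0)=4. Closed form: (4+1)·2^3 - 1 = 39.

Answer: 39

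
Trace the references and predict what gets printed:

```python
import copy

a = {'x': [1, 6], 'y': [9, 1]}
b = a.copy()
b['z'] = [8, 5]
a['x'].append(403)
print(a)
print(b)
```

Key concept: shallow copy of dict with mutable values.
Step by step:
`a = {'x': [1, 6], 'y': [9, 1]}` → a = {'x': [1, 6], 'y': [9, 1]}
`b = a.copy()` → b = {'x': [1, 6], 'y': [9, 1]}
`b['z'] = [8, 5]` → b = {'x': [1, 6], 'y': [9, 1], 'z': [8, 5]}
`a['x'].append(403)` → a = {'x': [1, 6, 403], 'y': [9, 1]}; b = {'x': [1, 6, 403], 'y': [9, 1], 'z': [8, 5]}
`print(a)` → prints {'x': [1, 6, 403], 'y': [9, 1]}
`print(b)` → prints {'x': [1, 6, 403], 'y': [9, 1], 'z': [8, 5]}

Answer:
{'x': [1, 6, 403], 'y': [9, 1]}
{'x': [1, 6, 403], 'y': [9, 1], 'z': [8, 5]}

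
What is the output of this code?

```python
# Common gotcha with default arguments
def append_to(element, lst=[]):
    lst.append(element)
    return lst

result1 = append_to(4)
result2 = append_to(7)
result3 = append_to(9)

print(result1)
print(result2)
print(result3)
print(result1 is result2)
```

Key concept: mutable default argument gotcha.
Step by step:
`result1 = append_to(4)` → result1 = [4]
`result2 = append_to(7)` → result1 = [4, 7] (same object as result2); result2 = [4, 7] (same object as result1)
`result3 = append_to(9)` → result1 = [4, 7, 9] (same object as result2, result3); result2 = [4, 7, 9] (same object as result1, result3); result3 = [4, 7, 9] (same object as result1, result2)
`print(result1)` → prints [4, 7, 9]
`print(result2)` → prints [4, 7, 9]
`print(result3)` → prints [4, 7, 9]
`print(result1 is result2)` → prints True

Answer:
[4, 7, 9]
[4, 7, 9]
[4, 7, 9]
True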